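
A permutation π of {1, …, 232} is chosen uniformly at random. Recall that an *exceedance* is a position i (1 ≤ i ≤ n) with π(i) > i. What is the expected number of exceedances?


Write X = Σ_{i=1}^{232} X_i, where X_i = 1_{π(i) > i}.
For each fixed i, π(i) is uniform over {1, …, 232} (marginal of a uniform permutation), so P[π(i) > i] = (n − i)/n. Summing: Σ_{i=1}^{232} (n − i)/n = (0 + 1 + … + 231)/232 = 232(232 − 1)/(2·232) = (232 − 1)/2.
Hence E[X] = Σ_{i=1}^{232} (232 − i)/232 = 231/2 ≈ 115.500.

E[X] = 231/2 = 115.500.


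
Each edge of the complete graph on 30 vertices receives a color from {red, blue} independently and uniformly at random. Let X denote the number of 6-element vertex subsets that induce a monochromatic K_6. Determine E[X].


Let X = Σ_S X_S over the C(30, 6) = 593775 subsets S of size 6, where X_S = 1 if the K_6 on S is monochromatic.
For a fixed S, the K_6 on S has C(6, 2) = 15 edges. P[all 15 edges red] = (1/2)^15, and likewise for blue, so P[monochromatic] = 2·(1/2)^15 = 2^{1 − 15} = 1/16384.
By linearity: E[X] = C(30, 6) · 2^{1 − 15} = 593775 · 1/16384 = 593775/16384.
Numerically: E[X] ≈ 36.24115.

E[X] = C(30,6)·2^(1−C(6,2)) = 593775/16384 ≈ 36.24115.


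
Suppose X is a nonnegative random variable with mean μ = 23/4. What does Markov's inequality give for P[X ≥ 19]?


μ = E[X] = 23/4, a = 19.
Markov: P[X ≥ 19] ≤ μ/a = (23/4)/19 = 23/76.
Numerically: ≈ 0.303.
(Since a = 19 > μ = 5.750, the bound 23/76 is < 1 and informative.)

P[X ≥ 19] ≤ 23/76 ≈ 0.303.


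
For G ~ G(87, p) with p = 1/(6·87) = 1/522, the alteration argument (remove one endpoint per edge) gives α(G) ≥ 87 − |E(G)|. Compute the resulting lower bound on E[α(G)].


E[|E(G)|] = C(87, 2)·p = 3741 · (1/522) = 43/6.
E[α(G)] ≥ n − E[|E(G)|] = 87 − 43/6 = 479/6.
Numerically: ≈ 79.833333.
(This is only a lower bound; the true E[α(G)] may be larger.)

E[α(G)] ≥ 479/6 ≈ 79.833333.


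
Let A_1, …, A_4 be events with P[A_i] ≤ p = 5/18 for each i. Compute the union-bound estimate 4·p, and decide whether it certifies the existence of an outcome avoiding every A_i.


Union bound: P[∪_{i=1}^{4} A_i] ≤ Σ_i P[A_i] ≤ 4·p = 4·(5/18) = 10/9.
Numerically: 10/9 ≈ 1.1111.
Is 10/9 < 1? NO.
Since the bound 10/9 is ≥ 1, the union bound is uninformative here; it does NOT by itself certify existence.

4·p = 10/9 ≈ 1.1111; existence NOT certified by the union bound.


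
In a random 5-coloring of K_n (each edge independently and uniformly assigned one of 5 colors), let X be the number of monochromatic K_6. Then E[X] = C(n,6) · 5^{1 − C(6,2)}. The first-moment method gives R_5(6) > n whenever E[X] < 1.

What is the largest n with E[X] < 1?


We need C(n, 6) · 5^{1 − 15} < 1, i.e. C(n, 6) < 5^{15 − 1} = 6103515625.
Check values of n near the boundary:
  n = 128: C(128, 6) = 5423611200; 5423611200 < 6103515625? YES
  n = 129: C(129, 6) = 5688177600; 5688177600 < 6103515625? YES
  n = 130: C(130, 6) = 5963412000; 5963412000 < 6103515625? YES
  n = 131: C(131, 6) = 6249655776; 6249655776 < 6103515625? NO
  n = 132: C(132, 6) = 6547258432; 6547258432 < 6103515625? NO
  n = 133: C(133, 6) = 6856577728; 6856577728 < 6103515625? NO
The largest n with C(n, 6) < 6103515625 is n = 130 (where E[X] = 47707296/48828125 ≈ 0.977). Hence R_5(6) > 130, i.e. R_5(6) ≥ 131.

Largest n = 130; hence R_5(6) > 130.


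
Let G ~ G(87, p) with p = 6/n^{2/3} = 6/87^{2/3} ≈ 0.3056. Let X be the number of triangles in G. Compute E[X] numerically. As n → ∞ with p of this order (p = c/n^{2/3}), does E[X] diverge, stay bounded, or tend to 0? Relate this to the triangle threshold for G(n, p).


Number of potential triangles: C(87, 3) = 105995.
Each occurs with probability p³ ≈ (0.3056)³ ≈ 2.853746e-02.
By linearity: E[X] = C(87, 3)·p³ ≈ 105995 · 2.853746e-02 ≈ 3024.8276.
Since α = 2/3 < 1, p = c/n^{2/3} ≫ 1/n is above the triangle threshold p ~ 1/n. Asymptotically E[X] ~ (c³/6)·n^{3(1−α)} = (6³/6)·n^{1} → ∞; triangles are abundant w.h.p.

E[X] ≈ 3024.8276; in regime p = Θ(1/n^{2/3}) E[X] diverges (above the triangle threshold p ~ 1/n).


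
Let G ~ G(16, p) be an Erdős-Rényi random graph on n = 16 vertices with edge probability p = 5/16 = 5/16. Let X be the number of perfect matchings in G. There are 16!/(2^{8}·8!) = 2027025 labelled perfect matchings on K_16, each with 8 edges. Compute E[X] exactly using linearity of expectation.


K_16 has 16!/(2^{8}·8!) = 2027025 labelled perfect matchings.
For each such perfect matching H, let X_H = 1 if all 8 edges of H are present in G. Then P[X_H = 1] = p^{8} = (5/16)^{8} = 390625/4294967296.
By linearity of expectation: E[X] = Σ_H E[X_H] = 2027025 · p^{8} = 2027025 · 390625/4294967296 = 791806640625/4294967296.
Numerically: E[X] ≈ 184.357.

E[X] = 2027025 · (5/16)^{8} = 791806640625/4294967296 ≈ 184.357.


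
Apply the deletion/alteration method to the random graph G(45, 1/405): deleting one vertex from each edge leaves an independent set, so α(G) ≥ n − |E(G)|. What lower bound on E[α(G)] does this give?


E[|E(G)|] = C(45, 2)·p = 990 · (1/405) = 22/9.
E[α(G)] ≥ n − E[|E(G)|] = 45 − 22/9 = 383/9.
Numerically: ≈ 42.555556.
(This is only a lower bound; the true E[α(G)] may be larger.)

E[α(G)] ≥ 383/9 ≈ 42.555556.


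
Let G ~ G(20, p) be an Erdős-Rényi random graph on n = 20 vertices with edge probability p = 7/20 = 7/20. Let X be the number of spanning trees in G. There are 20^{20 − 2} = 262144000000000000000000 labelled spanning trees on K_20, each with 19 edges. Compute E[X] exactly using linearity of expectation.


K_20 has 20^{20 − 2} = 262144000000000000000000 labelled spanning trees.
For each such spanning tree H, let X_H = 1 if all 19 edges of H are present in G. Then P[X_H = 1] = p^{19} = (7/20)^{19} = 11398895185373143/5242880000000000000000000.
Summing the indicators: E[X] = Σ_H E[X_H] = 262144000000000000000000 · p^{19} = 262144000000000000000000 · 11398895185373143/5242880000000000000000000 = 11398895185373143/20.
Numerically: E[X] ≈ 5.69945e+14.

E[X] = 262144000000000000000000 · (7/20)^{19} = 11398895185373143/20 ≈ 5.69945e+14.


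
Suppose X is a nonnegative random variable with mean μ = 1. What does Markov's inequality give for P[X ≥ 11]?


μ = E[X] = 1, a = 11.
Markov: P[X ≥ 11] ≤ μ/a = (1)/11 = 1/11.
Numerically: ≈ 0.0909.
(Since a = 11 > μ = 1.0000, the bound 1/11 is < 1 and informative.)

P[X ≥ 11] ≤ 1/11 ≈ 0.0909.


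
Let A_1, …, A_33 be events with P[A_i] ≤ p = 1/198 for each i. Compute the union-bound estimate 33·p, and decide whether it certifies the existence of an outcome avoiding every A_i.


Union bound: P[∪_{i=1}^{33} A_i] ≤ Σ_i P[A_i] ≤ 33·p = 33·(1/198) = 1/6.
Numerically: 1/6 ≈ 0.166667.
Is 1/6 < 1? YES.
Since P[∪ A_i] ≤ 1/6 < 1, the complement has P[∩ A_i^c] ≥ 1 − 1/6 = 5/6 > 0, so some outcome avoids every A_i.

33·p = 1/6 ≈ 0.166667; existence CERTIFIED by the union bound.


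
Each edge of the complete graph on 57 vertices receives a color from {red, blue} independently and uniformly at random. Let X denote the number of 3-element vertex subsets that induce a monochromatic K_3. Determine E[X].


Let X = Σ_S X_S over the C(57, 3) = 29260 subsets S of size 3, where X_S = 1 if the K_3 on S is monochromatic.
For a fixed S, the K_3 on S has C(3, 2) = 3 edges. P[all 3 edges red] = (1/2)^3, and likewise for blue, so P[monochromatic] = 2·(1/2)^3 = 2^{1 − 3} = 1/4.
Summing: E[X] = C(57, 3) · 2^{1 − 3} = 29260 · 1/4 = 7315.
Numerically: E[X] ≈ 7315.000.

E[X] = C(57,3)·2^(1−C(3,2)) = 7315 ≈ 7315.000.


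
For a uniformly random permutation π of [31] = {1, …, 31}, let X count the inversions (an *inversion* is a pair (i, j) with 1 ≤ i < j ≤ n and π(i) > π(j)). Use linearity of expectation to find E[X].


Write X = Σ X_I over the C(31, 2) = 465 pairs i < j, with X_I the indicator of one inversion.
There are 465 indicators.
For each fixed pair i < j, the values π(i) and π(j) are two distinct elements of {1, …, 31} in uniformly random order; by symmetry P[π(i) > π(j)] = 1/2.
By linearity: E[X] = 465 · (1/2) = C(31, 2) · (1/2) = 465/2 = 465/2 ≈ 232.50000.

E[X] = 465/2 = 232.50000.


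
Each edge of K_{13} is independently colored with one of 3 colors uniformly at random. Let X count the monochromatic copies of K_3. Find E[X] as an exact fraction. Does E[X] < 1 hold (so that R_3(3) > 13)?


E[X] = C(13, 3) · 3^{1 − 3} = 286 · 3^{−2} = 286/9.
As a reduced fraction: E[X] = 286/9 ≈ 31.778.
Is E[X] < 1? NO.
Since E[X] ≥ 1, the first-moment bound is inconclusive at n = 13; it does NOT by itself certify R_3(3) > 13.

E[X] = 286/9 ≈ 31.778; E[X] ≥ 1; first-moment method inconclusive here.


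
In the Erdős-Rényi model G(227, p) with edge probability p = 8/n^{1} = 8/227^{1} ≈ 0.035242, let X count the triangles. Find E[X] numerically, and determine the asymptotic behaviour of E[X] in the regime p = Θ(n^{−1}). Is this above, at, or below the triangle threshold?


Number of potential triangles: C(227, 3) = 1923825.
Each occurs with probability p³ ≈ (0.035242)³ ≈ 4.3771597e-05.
By linearity: E[X] = C(227, 3)·p³ ≈ 1923825 · 4.3771597e-05 ≈ 84.20889.
Here α = 1, so p = 8/n is exactly at the triangle threshold p ~ 1/n. Asymptotically E[X] → c³/6 = 8³/6 = 256/3 ≈ 85.33333, a bounded constant. In this regime the triangle count is asymptotically Poisson(c³/6).

E[X] ≈ 84.20889; in regime p = Θ(1/n^{1}) E[X] stays bounded (at the triangle threshold p ~ 1/n).


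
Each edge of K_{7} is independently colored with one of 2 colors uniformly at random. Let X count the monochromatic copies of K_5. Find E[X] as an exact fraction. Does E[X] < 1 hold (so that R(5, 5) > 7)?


E[X] = C(7, 5) · 2^{1 − 10} = 21 · 2^{−9} = 21/512.
As a reduced fraction: E[X] = 21/512 ≈ 0.041016.
Is E[X] < 1? YES.
Since E[X] < 1, there exists a 2-coloring of K_{7} with no monochromatic K_5; hence R(5, 5) > 7.

E[X] = 21/512 ≈ 0.041016; E[X] < 1, so R(5, 5) > 7.


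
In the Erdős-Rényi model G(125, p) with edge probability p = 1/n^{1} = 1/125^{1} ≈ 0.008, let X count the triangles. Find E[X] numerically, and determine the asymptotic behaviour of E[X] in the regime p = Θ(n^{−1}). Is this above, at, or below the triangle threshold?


Number of potential triangles: C(125, 3) = 317750.
Each occurs with probability p³ ≈ (0.008)³ ≈ 5.12000e-07.
By linearity: E[X] = C(125, 3)·p³ ≈ 317750 · 5.12000e-07 ≈ 0.163.
Here α = 1, so p = 1/n is exactly at the triangle threshold p ~ 1/n. Asymptotically E[X] → c³/6 = 1³/6 = 1/6 ≈ 0.167, a bounded constant. In this regime the triangle count is asymptotically Poisson(c³/6).

E[X] ≈ 0.163; in regime p = Θ(1/n^{1}) E[X] stays bounded (at the triangle threshold p ~ 1/n).


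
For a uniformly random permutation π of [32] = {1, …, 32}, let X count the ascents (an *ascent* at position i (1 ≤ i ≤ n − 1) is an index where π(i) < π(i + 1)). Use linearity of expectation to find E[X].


Write X = Σ X_I over i = 1, …, 31, with X_I the indicator of one ascent.
There are 31 indicators.
For each fixed i, the pair (π(i), π(i+1)) is a uniformly random ordered pair of distinct values from {1, …, 32}; by symmetry P[π(i) < π(i+1)] = 1/2.
By linearity: E[X] = 31 · (1/2) = (32 − 1) · (1/2) = 31/2 ≈ 15.50000.

E[X] = 31/2 = 15.50000.


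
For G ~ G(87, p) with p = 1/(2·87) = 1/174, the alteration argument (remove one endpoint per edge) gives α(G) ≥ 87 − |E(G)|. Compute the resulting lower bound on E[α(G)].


E[|E(G)|] = C(87, 2)·p = 3741 · (1/174) = 43/2.
E[α(G)] ≥ n − E[|E(G)|] = 87 − 43/2 = 131/2.
Numerically: ≈ 65.50000.
(This is only a lower bound; the true E[α(G)] may be larger.)

E[α(G)] ≥ 131/2 ≈ 65.50000.


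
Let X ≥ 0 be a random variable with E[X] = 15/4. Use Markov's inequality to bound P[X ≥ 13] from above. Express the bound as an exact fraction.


μ = E[X] = 15/4, a = 13.
Markov: P[X ≥ 13] ≤ μ/a = (15/4)/13 = 15/52.
Numerically: ≈ 0.288.
(Since a = 13 > μ = 3.750, the bound 15/52 is < 1 and informative.)

P[X ≥ 13] ≤ 15/52 ≈ 0.288.


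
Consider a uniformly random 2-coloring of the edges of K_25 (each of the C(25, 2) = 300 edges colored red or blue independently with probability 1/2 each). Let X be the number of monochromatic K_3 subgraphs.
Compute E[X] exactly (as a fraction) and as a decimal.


Let X = Σ_S X_S over the C(25, 3) = 2300 subsets S of size 3, where X_S = 1 if the K_3 on S is monochromatic.
For a fixed S, the K_3 on S has C(3, 2) = 3 edges. P[all 3 edges red] = (1/2)^3, and likewise for blue, so P[monochromatic] = 2·(1/2)^3 = 2^{1 − 3} = 1/4.
By linearity of expectation: E[X] = C(25, 3) · 2^{1 − 3} = 2300 · 1/4 = 575.
Numerically: E[X] ≈ 575.00000.

E[X] = C(25,3)·2^(1−C(3,2)) = 575 ≈ 575.00000.


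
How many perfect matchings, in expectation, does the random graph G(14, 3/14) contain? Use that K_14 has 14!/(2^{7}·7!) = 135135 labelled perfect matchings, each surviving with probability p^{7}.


K_14 has 14!/(2^{7}·7!) = 135135 labelled perfect matchings.
For each such perfect matching H, let X_H = 1 if all 7 edges of H are present in G. Then P[X_H = 1] = p^{7} = (3/14)^{7} = 2187/105413504.
Summing the indicators: E[X] = Σ_H E[X_H] = 135135 · p^{7} = 135135 · 2187/105413504 = 42220035/15059072.
Numerically: E[X] ≈ 2.8036.

E[X] = 135135 · (3/14)^{7} = 42220035/15059072 ≈ 2.8036.


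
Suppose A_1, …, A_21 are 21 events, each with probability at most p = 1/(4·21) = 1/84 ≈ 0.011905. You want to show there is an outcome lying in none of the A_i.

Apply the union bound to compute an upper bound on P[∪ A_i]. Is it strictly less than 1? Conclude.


Union bound: P[∪_{i=1}^{21} A_i] ≤ Σ_i P[A_i] ≤ 21·p = 21·(1/84) = 1/4.
Numerically: 1/4 ≈ 0.250000.
Is 1/4 < 1? YES.
Since P[∪ A_i] ≤ 1/4 < 1, the complement has P[∩ A_i^c] ≥ 1 − 1/4 = 3/4 > 0, so some outcome avoids every A_i.

21·p = 1/4 ≈ 0.250000; existence CERTIFIED by the union bound.


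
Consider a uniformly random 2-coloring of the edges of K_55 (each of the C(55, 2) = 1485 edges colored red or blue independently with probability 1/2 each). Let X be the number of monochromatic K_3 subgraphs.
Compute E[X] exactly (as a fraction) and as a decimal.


Let X = Σ_S X_S over the C(55, 3) = 26235 subsets S of size 3, where X_S = 1 if the K_3 on S is monochromatic.
For a fixed S, the K_3 on S has C(3, 2) = 3 edges. P[all 3 edges red] = (1/2)^3, and likewise for blue, so P[monochromatic] = 2·(1/2)^3 = 2^{1 − 3} = 1/4.
Summing: E[X] = C(55, 3) · 2^{1 − 3} = 26235 · 1/4 = 26235/4.
Numerically: E[X] ≈ 6558.750000.

E[X] = C(55,3)·2^(1−C(3,2)) = 26235/4 ≈ 6558.750000.


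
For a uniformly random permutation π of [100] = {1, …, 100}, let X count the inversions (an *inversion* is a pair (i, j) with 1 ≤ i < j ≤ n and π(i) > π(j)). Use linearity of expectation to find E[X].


Write X = Σ X_I over the C(100, 2) = 4950 pairs i < j, with X_I the indicator of one inversion.
There are 4950 indicators.
For each fixed pair i < j, the values π(i) and π(j) are two distinct elements of {1, …, 100} in uniformly random order; by symmetry P[π(i) > π(j)] = 1/2.
By linearity: E[X] = 4950 · (1/2) = C(100, 2) · (1/2) = 4950/2 = 2475 ≈ 2475.0000.

E[X] = 2475 = 2475.0000.


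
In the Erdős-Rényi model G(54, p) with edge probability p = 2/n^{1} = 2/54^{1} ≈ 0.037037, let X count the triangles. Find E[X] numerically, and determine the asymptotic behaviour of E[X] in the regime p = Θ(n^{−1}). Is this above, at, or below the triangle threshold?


Number of potential triangles: C(54, 3) = 24804.
Each occurs with probability p³ ≈ (0.037037)³ ≈ 5.0805263e-05.
By linearity: E[X] = C(54, 3)·p³ ≈ 24804 · 5.0805263e-05 ≈ 1.26017.
Here α = 1, so p = 2/n is exactly at the triangle threshold p ~ 1/n. Asymptotically E[X] → c³/6 = 2³/6 = 4/3 ≈ 1.33333, a bounded constant. In this regime the triangle count is asymptotically Poisson(c³/6).

E[X] ≈ 1.26017; in regime p = Θ(1/n^{1}) E[X] stays bounded (at the triangle threshold p ~ 1/n).


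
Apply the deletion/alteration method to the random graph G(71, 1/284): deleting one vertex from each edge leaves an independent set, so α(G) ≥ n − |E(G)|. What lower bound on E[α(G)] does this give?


E[|E(G)|] = C(71, 2)·p = 2485 · (1/284) = 35/4.
E[α(G)] ≥ n − E[|E(G)|] = 71 − 35/4 = 249/4.
Numerically: ≈ 62.250.
(This is only a lower bound; the true E[α(G)] may be larger.)

E[α(G)] ≥ 249/4 ≈ 62.250.


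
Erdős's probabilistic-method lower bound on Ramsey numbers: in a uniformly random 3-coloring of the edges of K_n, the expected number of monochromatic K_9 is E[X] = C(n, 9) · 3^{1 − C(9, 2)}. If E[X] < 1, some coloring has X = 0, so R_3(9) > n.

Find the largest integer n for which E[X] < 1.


We need C(n, 9) · 3^{1 − 36} < 1, i.e. C(n, 9) < 3^{36 − 1} = 50031545098999707.
Check values of n near the boundary:
  n = 295: C(295, 9) = 41221140106119260; 41221140106119260 < 50031545098999707? YES
  n = 296: C(296, 9) = 42513789098994080; 42513789098994080 < 50031545098999707? YES
  n = 297: C(297, 9) = 43842345008337645; 43842345008337645 < 50031545098999707? YES
  n = 298: C(298, 9) = 45207677551849890; 45207677551849890 < 50031545098999707? YES
  n = 299: C(299, 9) = 46610674441390059; 46610674441390059 < 50031545098999707? YES
  n = 300: C(300, 9) = 48052241692154700; 48052241692154700 < 50031545098999707? YES
  n = 301: C(301, 9) = 49533303936090975; 49533303936090975 < 50031545098999707? YES
  n = 302: C(302, 9) = 51054804739588650; 51054804739588650 < 50031545098999707? NO
  n = 303: C(303, 9) = 52617706925494425; 52617706925494425 < 50031545098999707? NO
  n = 304: C(304, 9) = 54222992899492560; 54222992899492560 < 50031545098999707? NO
The largest n with C(n, 9) < 50031545098999707 is n = 301 (where E[X] = 16511101312030325/16677181699666569 ≈ 0.990041). Hence R_3(9) > 301, i.e. R_3(9) ≥ 302.

Largest n = 301; hence R_3(9) > 301.


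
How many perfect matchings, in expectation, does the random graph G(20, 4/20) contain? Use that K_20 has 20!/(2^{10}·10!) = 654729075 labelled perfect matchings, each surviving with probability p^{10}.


K_20 has 20!/(2^{10}·10!) = 654729075 labelled perfect matchings.
For each such perfect matching H, let X_H = 1 if all 10 edges of H are present in G. Then P[X_H = 1] = p^{10} = (1/5)^{10} = 1/9765625.
By linearity: E[X] = Σ_H E[X_H] = 654729075 · p^{10} = 654729075 · 1/9765625 = 26189163/390625.
Numerically: E[X] ≈ 67.044.

E[X] = 654729075 · (1/5)^{10} = 26189163/390625 ≈ 67.044.


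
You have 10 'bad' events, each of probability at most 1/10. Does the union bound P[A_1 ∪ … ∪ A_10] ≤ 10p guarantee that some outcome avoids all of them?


Union bound: P[∪_{i=1}^{10} A_i] ≤ Σ_i P[A_i] ≤ 10·p = 10·(1/10) = 1.
Numerically: 1 ≈ 1.00000.
Is 1 < 1? NO.
Since the bound 1 is ≥ 1, the union bound is uninformative here; it does NOT by itself certify existence.

10·p = 1 ≈ 1.00000; existence NOT certified by the union bound.


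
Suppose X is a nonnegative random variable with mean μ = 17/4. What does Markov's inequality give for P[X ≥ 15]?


μ = E[X] = 17/4, a = 15.
Markov: P[X ≥ 15] ≤ μ/a = (17/4)/15 = 17/60.
Numerically: ≈ 0.28333.
(Since a = 15 > μ = 4.25000, the bound 17/60 is < 1 and informative.)

P[X ≥ 15] ≤ 17/60 ≈ 0.28333.


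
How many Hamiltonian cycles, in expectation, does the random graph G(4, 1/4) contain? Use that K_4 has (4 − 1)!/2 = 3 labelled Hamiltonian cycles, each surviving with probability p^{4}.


K_4 has (4 − 1)!/2 = 3 labelled Hamiltonian cycles.
For each such Hamiltonian cycle H, let X_H = 1 if all 4 edges of H are present in G. Then P[X_H = 1] = p^{4} = (1/4)^{4} = 1/256.
Summing the indicators: E[X] = Σ_H E[X_H] = 3 · p^{4} = 3 · 1/256 = 3/256.
Numerically: E[X] ≈ 0.0117188.

E[X] = 3 · (1/4)^{4} = 3/256 ≈ 0.0117188.


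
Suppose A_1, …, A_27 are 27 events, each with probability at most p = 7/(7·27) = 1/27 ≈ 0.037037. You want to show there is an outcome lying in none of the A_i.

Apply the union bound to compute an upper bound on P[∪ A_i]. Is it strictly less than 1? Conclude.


Union bound: P[∪_{i=1}^{27} A_i] ≤ Σ_i P[A_i] ≤ 27·p = 27·(1/27) = 1.
Numerically: 1 ≈ 1.000000.
Is 1 < 1? NO.
Since the bound 1 is ≥ 1, the union bound is uninformative here; it does NOT by itself certify existence.

27·p = 1 ≈ 1.000000; existence NOT certified by the union bound.


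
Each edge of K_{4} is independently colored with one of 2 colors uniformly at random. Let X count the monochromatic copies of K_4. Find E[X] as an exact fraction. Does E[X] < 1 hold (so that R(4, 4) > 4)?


E[X] = C(4, 4) · 2^{1 − 6} = 1 · 2^{−5} = 1/32.
As a reduced fraction: E[X] = 1/32 ≈ 0.0312.
Is E[X] < 1? YES.
Since E[X] < 1, there exists a 2-coloring of K_{4} with no monochromatic K_4; hence R(4, 4) > 4.

E[X] = 1/32 ≈ 0.0312; E[X] < 1, so R(4, 4) > 4.


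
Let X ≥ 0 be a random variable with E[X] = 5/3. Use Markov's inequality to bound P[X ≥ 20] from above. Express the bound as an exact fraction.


μ = E[X] = 5/3, a = 20.
Markov: P[X ≥ 20] ≤ μ/a = (5/3)/20 = 1/12.
Numerically: ≈ 0.08333.
(Since a = 20 > μ = 1.66667, the bound 1/12 is < 1 and informative.)

P[X ≥ 20] ≤ 1/12 ≈ 0.08333.


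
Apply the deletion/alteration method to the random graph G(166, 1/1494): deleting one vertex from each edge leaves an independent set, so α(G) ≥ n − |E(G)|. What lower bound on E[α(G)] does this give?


E[|E(G)|] = C(166, 2)·p = 13695 · (1/1494) = 55/6.
E[α(G)] ≥ n − E[|E(G)|] = 166 − 55/6 = 941/6.
Numerically: ≈ 156.833.
(This is only a lower bound; the true E[α(G)] may be larger.)

E[α(G)] ≥ 941/6 ≈ 156.833.


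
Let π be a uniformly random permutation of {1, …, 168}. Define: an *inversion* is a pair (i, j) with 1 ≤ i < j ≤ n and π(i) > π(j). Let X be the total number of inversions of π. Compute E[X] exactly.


Write X = Σ X_I over the C(168, 2) = 14028 pairs i < j, with X_I the indicator of one inversion.
There are 14028 indicators.
For each fixed pair i < j, the values π(i) and π(j) are two distinct elements of {1, …, 168} in uniformly random order; by symmetry P[π(i) > π(j)] = 1/2.
By linearity: E[X] = 14028 · (1/2) = C(168, 2) · (1/2) = 14028/2 = 7014 ≈ 7014.000.

E[X] = 7014 = 7014.000.


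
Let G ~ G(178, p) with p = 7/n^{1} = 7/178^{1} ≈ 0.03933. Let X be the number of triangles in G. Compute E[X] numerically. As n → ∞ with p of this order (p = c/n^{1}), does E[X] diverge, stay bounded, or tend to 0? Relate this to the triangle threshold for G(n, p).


Number of potential triangles: C(178, 3) = 924176.
Each occurs with probability p³ ≈ (0.03933)³ ≈ 6.081828e-05.
By linearity: E[X] = C(178, 3)·p³ ≈ 924176 · 6.081828e-05 ≈ 56.2068.
Here α = 1, so p = 7/n is exactly at the triangle threshold p ~ 1/n. Asymptotically E[X] → c³/6 = 7³/6 = 343/6 ≈ 57.1667, a bounded constant. In this regime the triangle count is asymptotically Poisson(c³/6).

E[X] ≈ 56.2068; in regime p = Θ(1/n^{1}) E[X] stays bounded (at the triangle threshold p ~ 1/n).


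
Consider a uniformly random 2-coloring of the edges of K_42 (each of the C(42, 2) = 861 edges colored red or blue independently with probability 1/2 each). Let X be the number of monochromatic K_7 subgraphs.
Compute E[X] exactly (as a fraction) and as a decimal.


Let X = Σ_S X_S over the C(42, 7) = 26978328 subsets S of size 7, where X_S = 1 if the K_7 on S is monochromatic.
For a fixed S, the K_7 on S has C(7, 2) = 21 edges. P[all 21 edges red] = (1/2)^21, and likewise for blue, so P[monochromatic] = 2·(1/2)^21 = 2^{1 − 21} = 1/1048576.
Summing: E[X] = C(42, 7) · 2^{1 − 21} = 26978328 · 1/1048576 = 3372291/131072.
Numerically: E[X] ≈ 25.72854.

E[X] = C(42,7)·2^(1−C(7,2)) = 3372291/131072 ≈ 25.72854.


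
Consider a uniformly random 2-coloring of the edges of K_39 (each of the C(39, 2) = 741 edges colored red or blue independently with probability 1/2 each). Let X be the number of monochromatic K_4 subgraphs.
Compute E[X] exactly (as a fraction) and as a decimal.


Let X = Σ_S X_S over the C(39, 4) = 82251 subsets S of size 4, where X_S = 1 if the K_4 on S is monochromatic.
For a fixed S, the K_4 on S has C(4, 2) = 6 edges. P[all 6 edges red] = (1/2)^6, and likewise for blue, so P[monochromatic] = 2·(1/2)^6 = 2^{1 − 6} = 1/32.
Summing: E[X] = C(39, 4) · 2^{1 − 6} = 82251 · 1/32 = 82251/32.
Numerically: E[X] ≈ 2570.343750.

E[X] = C(39,4)·2^(1−C(4,2)) = 82251/32 ≈ 2570.343750.


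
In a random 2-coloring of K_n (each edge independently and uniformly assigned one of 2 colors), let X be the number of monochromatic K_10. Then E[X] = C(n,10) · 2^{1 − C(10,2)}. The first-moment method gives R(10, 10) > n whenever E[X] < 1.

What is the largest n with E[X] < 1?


We need C(n, 10) · 2^{1 − 45} < 1, i.e. C(n, 10) < 2^{45 − 1} = 17592186044416.
Check values of n near the boundary:
  n = 98: C(98, 10) = 14005614014756; 14005614014756 < 17592186044416? YES
  n = 99: C(99, 10) = 15579278510796; 15579278510796 < 17592186044416? YES
  n = 100: C(100, 10) = 17310309456440; 17310309456440 < 17592186044416? YES
  n = 101: C(101, 10) = 19212541264840; 19212541264840 < 17592186044416? NO
  n = 102: C(102, 10) = 21300860967540; 21300860967540 < 17592186044416? NO
  n = 103: C(103, 10) = 23591276125340; 23591276125340 < 17592186044416? NO
The largest n with C(n, 10) < 17592186044416 is n = 100 (where E[X] = 2163788682055/2199023255552 ≈ 0.984). Hence R(10, 10) > 100, i.e. R(10, 10) ≥ 101.

Largest n = 100; hence R(10, 10) > 100.


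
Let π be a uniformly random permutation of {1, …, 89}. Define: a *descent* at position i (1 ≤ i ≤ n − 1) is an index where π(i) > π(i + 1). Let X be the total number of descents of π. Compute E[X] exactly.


Write X = Σ X_I over i = 1, …, 88, with X_I the indicator of one descent.
There are 88 indicators.
For each fixed i, the pair (π(i), π(i+1)) is a uniformly random ordered pair of distinct values from {1, …, 89}; by symmetry P[π(i) > π(i+1)] = 1/2.
By linearity: E[X] = 88 · (1/2) = (89 − 1) · (1/2) = 44 ≈ 44.00000.

E[X] = 44 = 44.00000.


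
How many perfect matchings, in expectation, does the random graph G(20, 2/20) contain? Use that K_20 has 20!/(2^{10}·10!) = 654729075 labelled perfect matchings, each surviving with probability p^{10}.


K_20 has 20!/(2^{10}·10!) = 654729075 labelled perfect matchings.
For each such perfect matching H, let X_H = 1 if all 10 edges of H are present in G. Then P[X_H = 1] = p^{10} = (1/10)^{10} = 1/10000000000.
By linearity of expectation: E[X] = Σ_H E[X_H] = 654729075 · p^{10} = 654729075 · 1/10000000000 = 26189163/400000000.
Numerically: E[X] ≈ 0.065473.

E[X] = 654729075 · (1/10)^{10} = 26189163/400000000 ≈ 0.065473.


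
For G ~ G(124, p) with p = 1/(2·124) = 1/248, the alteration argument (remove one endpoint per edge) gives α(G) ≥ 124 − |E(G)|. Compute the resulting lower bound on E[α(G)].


E[|E(G)|] = C(124, 2)·p = 7626 · (1/248) = 123/4.
E[α(G)] ≥ n − E[|E(G)|] = 124 − 123/4 = 373/4.
Numerically: ≈ 93.25000.
(This is only a lower bound; the true E[α(G)] may be larger.)

E[α(G)] ≥ 373/4 ≈ 93.25000.


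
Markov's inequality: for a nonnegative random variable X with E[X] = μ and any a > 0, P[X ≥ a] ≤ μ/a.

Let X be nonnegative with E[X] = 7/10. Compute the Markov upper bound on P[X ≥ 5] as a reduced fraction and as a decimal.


μ = E[X] = 7/10, a = 5.
Markov: P[X ≥ 5] ≤ μ/a = (7/10)/5 = 7/50.
Numerically: ≈ 0.14000.
(Since a = 5 > μ = 0.70000, the bound 7/50 is < 1 and informative.)

P[X ≥ 5] ≤ 7/50 ≈ 0.14000.


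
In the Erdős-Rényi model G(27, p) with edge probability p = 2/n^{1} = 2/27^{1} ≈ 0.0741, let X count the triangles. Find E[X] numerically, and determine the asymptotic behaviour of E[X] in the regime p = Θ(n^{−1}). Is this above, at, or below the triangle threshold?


Number of potential triangles: C(27, 3) = 2925.
Each occurs with probability p³ ≈ (0.0741)³ ≈ 4.06442e-04.
By linearity: E[X] = C(27, 3)·p³ ≈ 2925 · 4.06442e-04 ≈ 1.189.
Here α = 1, so p = 2/n is exactly at the triangle threshold p ~ 1/n. Asymptotically E[X] → c³/6 = 2³/6 = 4/3 ≈ 1.333, a bounded constant. In this regime the triangle count is asymptotically Poisson(c³/6).

E[X] ≈ 1.189; in regime p = Θ(1/n^{1}) E[X] stays bounded (at the triangle threshold p ~ 1/n).


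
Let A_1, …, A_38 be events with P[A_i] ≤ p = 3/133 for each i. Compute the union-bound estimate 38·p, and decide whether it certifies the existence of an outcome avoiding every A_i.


Union bound: P[∪_{i=1}^{38} A_i] ≤ Σ_i P[A_i] ≤ 38·p = 38·(3/133) = 6/7.
Numerically: 6/7 ≈ 0.857.
Is 6/7 < 1? YES.
Since P[∪ A_i] ≤ 6/7 < 1, the complement has P[∩ A_i^c] ≥ 1 − 6/7 = 1/7 > 0, so some outcome avoids every A_i.

38·p = 6/7 ≈ 0.857; existence CERTIFIED by the union bound.


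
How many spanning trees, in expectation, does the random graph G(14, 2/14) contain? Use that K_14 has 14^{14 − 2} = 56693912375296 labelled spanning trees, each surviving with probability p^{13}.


K_14 has 14^{14 − 2} = 56693912375296 labelled spanning trees.
For each such spanning tree H, let X_H = 1 if all 13 edges of H are present in G. Then P[X_H = 1] = p^{13} = (1/7)^{13} = 1/96889010407.
By linearity of expectation: E[X] = Σ_H E[X_H] = 56693912375296 · p^{13} = 56693912375296 · 1/96889010407 = 4096/7.
Numerically: E[X] ≈ 585.14.

E[X] = 56693912375296 · (1/7)^{13} = 4096/7 ≈ 585.14.


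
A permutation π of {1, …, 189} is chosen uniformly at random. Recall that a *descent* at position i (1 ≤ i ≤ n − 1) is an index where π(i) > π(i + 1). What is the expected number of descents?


Write X = Σ X_I over i = 1, …, 188, with X_I the indicator of one descent.
There are 188 indicators.
For each fixed i, the pair (π(i), π(i+1)) is a uniformly random ordered pair of distinct values from {1, …, 189}; by symmetry P[π(i) > π(i+1)] = 1/2.
By linearity: E[X] = 188 · (1/2) = (189 − 1) · (1/2) = 94 ≈ 94.0000.

E[X] = 94 = 94.0000.


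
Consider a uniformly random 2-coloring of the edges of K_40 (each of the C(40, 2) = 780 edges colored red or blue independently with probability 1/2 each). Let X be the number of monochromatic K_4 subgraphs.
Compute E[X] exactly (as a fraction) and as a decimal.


Let X = Σ_S X_S over the C(40, 4) = 91390 subsets S of size 4, where X_S = 1 if the K_4 on S is monochromatic.
For a fixed S, the K_4 on S has C(4, 2) = 6 edges. P[all 6 edges red] = (1/2)^6, and likewise for blue, so P[monochromatic] = 2·(1/2)^6 = 2^{1 − 6} = 1/32.
By linearity: E[X] = C(40, 4) · 2^{1 − 6} = 91390 · 1/32 = 45695/16.
Numerically: E[X] ≈ 2855.9375.

E[X] = C(40,4)·2^(1−C(4,2)) = 45695/16 ≈ 2855.9375.


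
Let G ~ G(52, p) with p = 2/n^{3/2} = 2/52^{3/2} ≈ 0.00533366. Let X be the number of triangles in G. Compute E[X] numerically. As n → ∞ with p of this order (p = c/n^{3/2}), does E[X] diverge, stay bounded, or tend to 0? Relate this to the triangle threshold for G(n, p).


Number of potential triangles: C(52, 3) = 22100.
Each occurs with probability p³ ≈ (0.00533366)³ ≈ 1.51731217e-07.
By linearity: E[X] = C(52, 3)·p³ ≈ 22100 · 1.51731217e-07 ≈ 0.003353.
Since α = 3/2 > 1, p = c/n^{3/2} = o(1/n) is below the triangle threshold p ~ 1/n. Asymptotically E[X] ~ (c³/6)·n^{3(1−α)} = (2³/6)·n^{-1.5} → 0, so by Markov's inequality G has no triangles w.h.p.

E[X] ≈ 0.003353; in regime p = Θ(1/n^{3/2}) E[X] tends to 0 (below the triangle threshold p ~ 1/n).


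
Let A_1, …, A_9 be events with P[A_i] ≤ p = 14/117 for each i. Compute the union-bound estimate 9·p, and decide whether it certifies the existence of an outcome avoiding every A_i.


Union bound: P[∪_{i=1}^{9} A_i] ≤ Σ_i P[A_i] ≤ 9·p = 9·(14/117) = 14/13.
Numerically: 14/13 ≈ 1.07692.
Is 14/13 < 1? NO.
Since the bound 14/13 is ≥ 1, the union bound is uninformative here; it does NOT by itself certify existence.

9·p = 14/13 ≈ 1.07692; existence NOT certified by the union bound.


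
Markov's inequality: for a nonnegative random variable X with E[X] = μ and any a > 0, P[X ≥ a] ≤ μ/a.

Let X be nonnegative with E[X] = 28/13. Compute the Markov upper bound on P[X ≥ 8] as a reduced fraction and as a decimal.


μ = E[X] = 28/13, a = 8.
Markov: P[X ≥ 8] ≤ μ/a = (28/13)/8 = 7/26.
Numerically: ≈ 0.269.
(Since a = 8 > μ = 2.154, the bound 7/26 is < 1 and informative.)

P[X ≥ 8] ≤ 7/26 ≈ 0.269.


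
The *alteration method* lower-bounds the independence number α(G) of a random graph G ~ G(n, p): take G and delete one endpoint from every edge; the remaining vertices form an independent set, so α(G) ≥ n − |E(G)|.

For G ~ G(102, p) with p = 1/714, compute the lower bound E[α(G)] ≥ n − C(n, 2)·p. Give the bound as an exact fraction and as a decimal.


E[|E(G)|] = C(102, 2)·p = 5151 · (1/714) = 101/14.
E[α(G)] ≥ n − E[|E(G)|] = 102 − 101/14 = 1327/14.
Numerically: ≈ 94.785714.
(This is only a lower bound; the true E[α(G)] may be larger.)

E[α(G)] ≥ 1327/14 ≈ 94.785714.


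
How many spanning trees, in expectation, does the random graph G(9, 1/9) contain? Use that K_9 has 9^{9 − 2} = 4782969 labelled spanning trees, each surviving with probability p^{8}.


K_9 has 9^{9 − 2} = 4782969 labelled spanning trees.
For each such spanning tree H, let X_H = 1 if all 8 edges of H are present in G. Then P[X_H = 1] = p^{8} = (1/9)^{8} = 1/43046721.
By linearity: E[X] = Σ_H E[X_H] = 4782969 · p^{8} = 4782969 · 1/43046721 = 1/9.
Numerically: E[X] ≈ 0.111.

E[X] = 4782969 · (1/9)^{8} = 1/9 ≈ 0.111.


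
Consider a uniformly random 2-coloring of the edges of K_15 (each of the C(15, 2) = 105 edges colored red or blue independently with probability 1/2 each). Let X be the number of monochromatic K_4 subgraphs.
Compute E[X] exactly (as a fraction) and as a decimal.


Let X = Σ_S X_S over the C(15, 4) = 1365 subsets S of size 4, where X_S = 1 if the K_4 on S is monochromatic.
For a fixed S, the K_4 on S has C(4, 2) = 6 edges. P[all 6 edges red] = (1/2)^6, and likewise for blue, so P[monochromatic] = 2·(1/2)^6 = 2^{1 − 6} = 1/32.
Summing: E[X] = C(15, 4) · 2^{1 − 6} = 1365 · 1/32 = 1365/32.
Numerically: E[X] ≈ 42.656.

E[X] = C(15,4)·2^(1−C(4,2)) = 1365/32 ≈ 42.656.


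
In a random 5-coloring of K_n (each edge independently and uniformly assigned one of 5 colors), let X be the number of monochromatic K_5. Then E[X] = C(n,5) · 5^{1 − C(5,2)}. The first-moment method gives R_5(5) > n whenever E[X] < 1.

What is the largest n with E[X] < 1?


We need C(n, 5) · 5^{1 − 10} < 1, i.e. C(n, 5) < 5^{10 − 1} = 1953125.
Check values of n near the boundary:
  n = 44: C(44, 5) = 1086008; 1086008 < 1953125? YES
  n = 45: C(45, 5) = 1221759; 1221759 < 1953125? YES
  n = 46: C(46, 5) = 1370754; 1370754 < 1953125? YES
  n = 47: C(47, 5) = 1533939; 1533939 < 1953125? YES
  n = 48: C(48, 5) = 1712304; 1712304 < 1953125? YES
  n = 49: C(49, 5) = 1906884; 1906884 < 1953125? YES
  n = 50: C(50, 5) = 2118760; 2118760 < 1953125? NO
The largest n with C(n, 5) < 1953125 is n = 49 (where E[X] = 1906884/1953125 ≈ 0.976325). Hence R_5(5) > 49, i.e. R_5(5) ≥ 50.

Largest n = 49; hence R_5(5) > 49.


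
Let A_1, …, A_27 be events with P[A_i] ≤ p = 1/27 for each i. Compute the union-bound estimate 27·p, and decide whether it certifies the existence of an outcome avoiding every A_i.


Union bound: P[∪_{i=1}^{27} A_i] ≤ Σ_i P[A_i] ≤ 27·p = 27·(1/27) = 1.
Numerically: 1 ≈ 1.000000.
Is 1 < 1? NO.
Since the bound 1 is ≥ 1, the union bound is uninformative here; it does NOT by itself certify existence.

27·p = 1 ≈ 1.000000; existence NOT certified by the union bound.


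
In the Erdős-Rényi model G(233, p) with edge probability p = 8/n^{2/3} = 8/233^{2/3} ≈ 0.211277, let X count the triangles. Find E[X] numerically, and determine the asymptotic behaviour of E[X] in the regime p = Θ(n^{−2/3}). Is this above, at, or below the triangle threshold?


Number of potential triangles: C(233, 3) = 2081156.
Each occurs with probability p³ ≈ (0.211277)³ ≈ 9.43100812e-03.
By linearity: E[X] = C(233, 3)·p³ ≈ 2081156 · 9.43100812e-03 ≈ 19627.399142.
Since α = 2/3 < 1, p = c/n^{2/3} ≫ 1/n is above the triangle threshold p ~ 1/n. Asymptotically E[X] ~ (c³/6)·n^{3(1−α)} = (8³/6)·n^{1} → ∞; triangles are abundant w.h.p.

E[X] ≈ 19627.399142; in regime p = Θ(1/n^{2/3}) E[X] diverges (above the triangle threshold p ~ 1/n).


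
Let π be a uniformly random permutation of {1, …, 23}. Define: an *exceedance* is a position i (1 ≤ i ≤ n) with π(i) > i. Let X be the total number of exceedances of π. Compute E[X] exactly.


Write X = Σ_{i=1}^{23} X_i, where X_i = 1_{π(i) > i}.
For each fixed i, π(i) is uniform over {1, …, 23} (marginal of a uniform permutation), so P[π(i) > i] = (n − i)/n. Summing: Σ_{i=1}^{23} (n − i)/n = (0 + 1 + … + 22)/23 = 23(23 − 1)/(2·23) = (23 − 1)/2.
Hence E[X] = Σ_{i=1}^{23} (23 − i)/23 = 11 ≈ 11.000.

E[X] = 11 = 11.000.


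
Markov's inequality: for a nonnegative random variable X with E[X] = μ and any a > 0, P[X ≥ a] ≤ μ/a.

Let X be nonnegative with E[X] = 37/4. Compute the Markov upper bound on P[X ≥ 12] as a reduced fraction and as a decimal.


μ = E[X] = 37/4, a = 12.
Markov: P[X ≥ 12] ≤ μ/a = (37/4)/12 = 37/48.
Numerically: ≈ 0.77083.
(Since a = 12 > μ = 9.25000, the bound 37/48 is < 1 and informative.)

P[X ≥ 12] ≤ 37/48 ≈ 0.77083.


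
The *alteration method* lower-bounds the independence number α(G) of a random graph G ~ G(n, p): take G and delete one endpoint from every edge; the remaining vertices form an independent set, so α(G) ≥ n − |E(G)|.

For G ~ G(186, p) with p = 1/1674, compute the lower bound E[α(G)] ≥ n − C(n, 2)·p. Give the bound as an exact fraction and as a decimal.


E[|E(G)|] = C(186, 2)·p = 17205 · (1/1674) = 185/18.
E[α(G)] ≥ n − E[|E(G)|] = 186 − 185/18 = 3163/18.
Numerically: ≈ 175.7222.
(This is only a lower bound; the true E[α(G)] may be larger.)

E[α(G)] ≥ 3163/18 ≈ 175.7222.


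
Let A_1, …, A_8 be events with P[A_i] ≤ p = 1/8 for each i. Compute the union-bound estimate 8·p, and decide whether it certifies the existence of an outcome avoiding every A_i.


Union bound: P[∪_{i=1}^{8} A_i] ≤ Σ_i P[A_i] ≤ 8·p = 8·(1/8) = 1.
Numerically: 1 ≈ 1.000000.
Is 1 < 1? NO.
Since the bound 1 is ≥ 1, the union bound is uninformative here; it does NOT by itself certify existence.

8·p = 1 ≈ 1.000000; existence NOT certified by the union bound.


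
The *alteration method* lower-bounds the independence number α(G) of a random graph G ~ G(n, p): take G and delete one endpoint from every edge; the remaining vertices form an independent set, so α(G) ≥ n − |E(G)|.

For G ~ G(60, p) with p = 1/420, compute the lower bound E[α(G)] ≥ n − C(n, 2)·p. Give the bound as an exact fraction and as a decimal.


E[|E(G)|] = C(60, 2)·p = 1770 · (1/420) = 59/14.
E[α(G)] ≥ n − E[|E(G)|] = 60 − 59/14 = 781/14.
Numerically: ≈ 55.78571.
(This is only a lower bound; the true E[α(G)] may be larger.)

E[α(G)] ≥ 781/14 ≈ 55.78571.


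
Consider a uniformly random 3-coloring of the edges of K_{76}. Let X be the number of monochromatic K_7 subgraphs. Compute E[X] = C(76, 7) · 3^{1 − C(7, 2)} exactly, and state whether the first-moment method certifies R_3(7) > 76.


E[X] = C(76, 7) · 3^{1 − 21} = 2186189400 · 3^{−20} = 2186189400/3486784401.
As a reduced fraction: E[X] = 728729800/1162261467 ≈ 0.6270.
Is E[X] < 1? YES.
Since E[X] < 1, there exists a 3-coloring of K_{76} with no monochromatic K_7; hence R_3(7) > 76.

E[X] = 728729800/1162261467 ≈ 0.6270; E[X] < 1, so R_3(7) > 76.
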